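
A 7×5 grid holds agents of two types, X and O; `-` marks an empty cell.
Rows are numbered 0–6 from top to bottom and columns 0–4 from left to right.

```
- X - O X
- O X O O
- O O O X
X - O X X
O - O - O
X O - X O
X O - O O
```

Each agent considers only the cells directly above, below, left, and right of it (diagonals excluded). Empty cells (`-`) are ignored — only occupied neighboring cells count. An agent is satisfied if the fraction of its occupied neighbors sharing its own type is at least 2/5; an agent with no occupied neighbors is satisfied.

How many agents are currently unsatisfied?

11

Row 0: (0,1)X 0/1 ✗ · (0,3)O 1/2 ✓ · (0,4)X 0/2 ✗
Row 1: (1,1)O 1/3 ✗ · (1,2)X 0/3 ✗ · (1,3)O 3/4 ✓ · (1,4)O 1/3 ✗
Row 2: (2,1)O 2/2 ✓ · (2,2)O 3/4 ✓ · (2,3)O 2/4 ✓ · (2,4)X 1/3 ✗
Row 3: (3,0)X 0/1 ✗ · (3,2)O 2/3 ✓ · (3,3)X 1/3 ✗ · (3,4)X 2/3 ✓
Row 4: (4,0)O 0/2 ✗ · (4,2)O 1/1 ✓ · (4,4)O 1/2 ✓
Row 5: (5,0)X 1/3 ✗ · (5,1)O 1/2 ✓ · (5,3)X 0/2 ✗ · (5,4)O 2/3 ✓
Row 6: (6,0)X 1/2 ✓ · (6,1)O 1/2 ✓ · (6,3)O 1/2 ✓ · (6,4)O 2/2 ✓
Unsatisfied: (0,1), (0,4), (1,1), (1,2), (1,4), (2,4), (3,0), (3,3), (4,0), (5,0), (5,3) — 11 in total.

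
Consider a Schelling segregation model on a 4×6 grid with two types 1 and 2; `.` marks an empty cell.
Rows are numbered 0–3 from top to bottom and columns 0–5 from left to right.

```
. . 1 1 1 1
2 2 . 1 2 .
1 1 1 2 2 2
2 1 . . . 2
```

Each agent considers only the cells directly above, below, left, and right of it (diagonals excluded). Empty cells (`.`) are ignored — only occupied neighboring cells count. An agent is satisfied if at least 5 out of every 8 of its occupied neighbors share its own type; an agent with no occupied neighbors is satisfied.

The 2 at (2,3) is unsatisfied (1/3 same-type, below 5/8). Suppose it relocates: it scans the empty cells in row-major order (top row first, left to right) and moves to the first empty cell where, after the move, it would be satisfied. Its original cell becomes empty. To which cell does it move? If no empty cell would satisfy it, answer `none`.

Vacating (2,3). Empty cells in order:
  (0,0): 1/1 same-type → satisfied — stop here.

(0,0)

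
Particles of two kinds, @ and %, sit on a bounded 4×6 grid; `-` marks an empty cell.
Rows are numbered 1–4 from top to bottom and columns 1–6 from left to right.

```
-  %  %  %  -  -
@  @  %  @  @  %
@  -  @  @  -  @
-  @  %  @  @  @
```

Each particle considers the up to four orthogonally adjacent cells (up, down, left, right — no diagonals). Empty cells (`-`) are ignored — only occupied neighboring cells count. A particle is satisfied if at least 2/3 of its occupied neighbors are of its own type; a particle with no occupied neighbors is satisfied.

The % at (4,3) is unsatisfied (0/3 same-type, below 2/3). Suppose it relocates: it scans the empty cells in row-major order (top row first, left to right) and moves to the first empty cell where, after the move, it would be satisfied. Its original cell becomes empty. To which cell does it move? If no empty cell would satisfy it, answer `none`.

Vacating (4,3). Empty cells in order:
  (1,1): 1/2 same-type → still unsatisfied.
  (1,5): 1/2 same-type → still unsatisfied.
  (1,6): 1/1 same-type → satisfied — stop here.

(1,6)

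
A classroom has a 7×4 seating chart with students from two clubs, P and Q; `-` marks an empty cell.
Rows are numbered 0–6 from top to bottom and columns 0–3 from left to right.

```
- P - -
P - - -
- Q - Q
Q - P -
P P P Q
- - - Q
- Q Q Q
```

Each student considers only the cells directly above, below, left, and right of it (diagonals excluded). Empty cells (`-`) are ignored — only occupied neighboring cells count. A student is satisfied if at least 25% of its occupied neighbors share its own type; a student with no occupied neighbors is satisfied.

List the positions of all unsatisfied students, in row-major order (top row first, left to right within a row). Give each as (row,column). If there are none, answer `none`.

(0,1)P 0/0 ok
(1,0)P 0/0 ok
(2,1)Q 0/0 ok
(2,3)Q 0/0 ok
(3,0)Q 0/1 unhappy
(3,2)P 1/1 ok
(4,0)P 1/2 ok
(4,1)P 2/2 ok
(4,2)P 2/3 ok
(4,3)Q 1/2 ok
(5,3)Q 2/2 ok
(6,1)Q 1/1 ok
(6,2)Q 2/2 ok
(6,3)Q 2/2 ok

(3,0)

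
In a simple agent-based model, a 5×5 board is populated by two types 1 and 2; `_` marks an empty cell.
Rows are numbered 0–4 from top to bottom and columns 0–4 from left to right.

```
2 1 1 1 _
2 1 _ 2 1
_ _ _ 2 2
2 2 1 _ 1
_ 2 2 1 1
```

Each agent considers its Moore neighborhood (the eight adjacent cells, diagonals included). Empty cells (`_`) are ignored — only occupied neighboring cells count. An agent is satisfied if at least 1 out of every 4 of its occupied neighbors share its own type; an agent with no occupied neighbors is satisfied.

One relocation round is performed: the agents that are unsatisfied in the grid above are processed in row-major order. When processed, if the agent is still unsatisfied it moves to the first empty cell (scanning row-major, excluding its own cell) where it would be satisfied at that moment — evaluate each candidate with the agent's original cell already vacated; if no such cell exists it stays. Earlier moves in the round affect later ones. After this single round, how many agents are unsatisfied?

0

Initially unsatisfied (in order): (3,2).
  (3,2) → (0,4).
Resulting grid:
2 1 1 1 1
2 1 _ 2 1
_ _ _ 2 2
2 2 _ _ 1
_ 2 2 1 1
All satisfied now.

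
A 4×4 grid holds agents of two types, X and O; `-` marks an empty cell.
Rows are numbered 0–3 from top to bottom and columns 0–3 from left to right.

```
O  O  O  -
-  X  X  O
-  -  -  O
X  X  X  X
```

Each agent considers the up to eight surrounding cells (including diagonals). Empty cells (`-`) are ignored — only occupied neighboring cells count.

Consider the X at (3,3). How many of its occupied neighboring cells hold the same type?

Occupied neighbors of (3,3): (2,3)=O, (3,2)=X.
Same type (X): 1 of 2.

1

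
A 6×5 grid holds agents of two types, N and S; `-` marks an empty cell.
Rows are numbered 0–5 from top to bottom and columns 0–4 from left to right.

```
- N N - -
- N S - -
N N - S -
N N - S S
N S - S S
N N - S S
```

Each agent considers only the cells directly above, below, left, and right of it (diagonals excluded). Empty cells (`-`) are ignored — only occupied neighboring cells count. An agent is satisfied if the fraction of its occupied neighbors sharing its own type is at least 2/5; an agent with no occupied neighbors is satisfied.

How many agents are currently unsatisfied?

2

Row 0: (0,1)N 2/2 satisfied · (0,2)N 1/2 satisfied
Row 1: (1,1)N 2/3 satisfied · (1,2)S 0/2 not
Row 2: (2,0)N 2/2 satisfied · (2,1)N 3/3 satisfied · (2,3)S 1/1 satisfied
Row 3: (3,0)N 3/3 satisfied · (3,1)N 2/3 satisfied · (3,3)S 3/3 satisfied · (3,4)S 2/2 satisfied
Row 4: (4,0)N 2/3 satisfied · (4,1)S 0/3 not · (4,3)S 3/3 satisfied · (4,4)S 3/3 satisfied
Row 5: (5,0)N 2/2 satisfied · (5,1)N 1/2 satisfied · (5,3)S 2/2 satisfied · (5,4)S 2/2 satisfied
Unsatisfied: (1,2), (4,1) — 2 in total.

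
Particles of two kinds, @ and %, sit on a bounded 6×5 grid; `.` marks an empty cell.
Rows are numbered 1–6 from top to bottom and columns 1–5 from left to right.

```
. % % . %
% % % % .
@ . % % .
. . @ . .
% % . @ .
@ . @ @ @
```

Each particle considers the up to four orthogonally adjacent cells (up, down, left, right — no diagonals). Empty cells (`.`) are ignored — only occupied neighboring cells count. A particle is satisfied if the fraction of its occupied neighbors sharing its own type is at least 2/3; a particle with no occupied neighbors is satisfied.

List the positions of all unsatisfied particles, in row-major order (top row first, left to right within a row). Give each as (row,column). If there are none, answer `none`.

(1,2)% 2/2 ✓
(1,3)% 2/2 ✓
(1,5)% 0/0 ✓
(2,1)% 1/2 ✗
(2,2)% 3/3 ✓
(2,3)% 4/4 ✓
(2,4)% 2/2 ✓
(3,1)@ 0/1 ✗
(3,3)% 2/3 ✓
(3,4)% 2/2 ✓
(4,3)@ 0/1 ✗
(5,1)% 1/2 ✗
(5,2)% 1/1 ✓
(5,4)@ 1/1 ✓
(6,1)@ 0/1 ✗
(6,3)@ 1/1 ✓
(6,4)@ 3/3 ✓
(6,5)@ 1/1 ✓

(2,1), (3,1), (4,3), (5,1), (6,1)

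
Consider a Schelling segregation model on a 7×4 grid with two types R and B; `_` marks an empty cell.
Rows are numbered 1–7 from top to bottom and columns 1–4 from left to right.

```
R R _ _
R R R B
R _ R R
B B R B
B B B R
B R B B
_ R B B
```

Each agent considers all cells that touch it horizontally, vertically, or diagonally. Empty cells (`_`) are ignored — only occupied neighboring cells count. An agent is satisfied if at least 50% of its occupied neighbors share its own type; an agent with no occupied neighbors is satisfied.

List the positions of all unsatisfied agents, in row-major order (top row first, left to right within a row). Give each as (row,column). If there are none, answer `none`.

(2,4), (4,3), (4,4), (5,4), (6,2), (7,2)

(1,1)R 3/3 satisfied
(1,2)R 4/4 satisfied
(2,1)R 4/4 satisfied
(2,2)R 6/6 satisfied
(2,3)R 4/5 satisfied
(2,4)B 0/3 not
(3,1)R 2/4 satisfied
(3,3)R 4/7 satisfied
(3,4)R 3/5 satisfied
(4,1)B 3/4 satisfied
(4,2)B 4/7 satisfied
(4,3)R 3/7 not
(4,4)B 1/5 not
(5,1)B 4/5 satisfied
(5,2)B 6/8 satisfied
(5,3)B 5/8 satisfied
(5,4)R 1/5 not
(6,1)B 2/4 satisfied
(6,2)R 1/7 not
(6,3)B 5/8 satisfied
(6,4)B 4/5 satisfied
(7,2)R 1/4 not
(7,3)B 3/5 satisfied
(7,4)B 3/3 satisfied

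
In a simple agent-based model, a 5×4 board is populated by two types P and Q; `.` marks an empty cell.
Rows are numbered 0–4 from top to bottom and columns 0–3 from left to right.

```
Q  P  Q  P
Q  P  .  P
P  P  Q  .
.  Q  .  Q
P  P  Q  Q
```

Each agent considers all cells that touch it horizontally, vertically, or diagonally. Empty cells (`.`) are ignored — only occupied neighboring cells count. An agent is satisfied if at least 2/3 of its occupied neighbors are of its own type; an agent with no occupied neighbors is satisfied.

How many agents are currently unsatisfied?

(0,0)Q 1/3 unhappy
(0,1)P 1/4 unhappy
(0,2)Q 0/4 unhappy
(0,3)P 1/2 unhappy
(1,0)Q 1/5 unhappy
(1,1)P 3/7 unhappy
(1,3)P 1/3 unhappy
(2,0)P 2/4 unhappy
(2,1)P 2/5 unhappy
(2,2)Q 2/5 unhappy
(3,1)Q 2/6 unhappy
(3,3)Q 3/3 ok
(4,0)P 1/2 unhappy
(4,1)P 1/3 unhappy
(4,2)Q 3/4 ok
(4,3)Q 2/2 ok
Unsatisfied: (0,0), (0,1), (0,2), (0,3), (1,0), (1,1), (1,3), (2,0), (2,1), (2,2), (3,1), (4,0), (4,1) — 13 in total.

13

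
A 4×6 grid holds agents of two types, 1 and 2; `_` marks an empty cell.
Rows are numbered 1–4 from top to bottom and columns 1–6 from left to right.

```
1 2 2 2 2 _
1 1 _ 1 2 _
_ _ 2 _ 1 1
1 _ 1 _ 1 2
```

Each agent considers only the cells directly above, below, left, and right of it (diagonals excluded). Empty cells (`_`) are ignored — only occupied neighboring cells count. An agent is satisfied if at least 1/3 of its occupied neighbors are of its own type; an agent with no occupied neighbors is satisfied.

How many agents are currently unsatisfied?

4

Row 1: (1,1)1 1/2 satisfied · (1,2)2 1/3 satisfied · (1,3)2 2/2 satisfied · (1,4)2 2/3 satisfied · (1,5)2 2/2 satisfied
Row 2: (2,1)1 2/2 satisfied · (2,2)1 1/2 satisfied · (2,4)1 0/2 not · (2,5)2 1/3 satisfied
Row 3: (3,3)2 0/1 not · (3,5)1 2/3 satisfied · (3,6)1 1/2 satisfied
Row 4: (4,1)1 0/0 satisfied · (4,3)1 0/1 not · (4,5)1 1/2 satisfied · (4,6)2 0/2 not
Unsatisfied: (2,4), (3,3), (4,3), (4,6) — 4 in total.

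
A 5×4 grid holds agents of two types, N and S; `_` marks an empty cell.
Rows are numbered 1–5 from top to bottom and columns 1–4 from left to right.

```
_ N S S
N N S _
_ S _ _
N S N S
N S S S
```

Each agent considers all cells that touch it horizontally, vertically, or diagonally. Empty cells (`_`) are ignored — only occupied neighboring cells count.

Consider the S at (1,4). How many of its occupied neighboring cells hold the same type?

Occupied neighbors of (1,4): (1,3)=S, (2,3)=S.
Same type (S): 2 of 2.

2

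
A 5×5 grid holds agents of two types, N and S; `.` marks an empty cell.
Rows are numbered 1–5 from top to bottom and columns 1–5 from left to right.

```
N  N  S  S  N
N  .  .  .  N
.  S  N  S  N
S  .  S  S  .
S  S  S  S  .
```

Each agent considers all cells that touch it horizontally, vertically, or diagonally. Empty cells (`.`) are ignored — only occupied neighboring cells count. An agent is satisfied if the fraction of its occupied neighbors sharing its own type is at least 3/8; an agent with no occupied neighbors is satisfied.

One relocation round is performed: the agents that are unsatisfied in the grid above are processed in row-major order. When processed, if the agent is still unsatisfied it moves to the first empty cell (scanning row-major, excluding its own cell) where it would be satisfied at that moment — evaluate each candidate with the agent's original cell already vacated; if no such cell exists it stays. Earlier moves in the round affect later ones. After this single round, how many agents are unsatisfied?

Initially unsatisfied (in order): (1,4), (3,3), (3,5).
  (1,4) → (2,3).
  (3,3) → (1,4).
  (3,5) → (2,2).
Resulting grid:
N N S N N
N N S . N
. S . S .
S . S S .
S S S S .
Unsatisfied now: (1,3).

1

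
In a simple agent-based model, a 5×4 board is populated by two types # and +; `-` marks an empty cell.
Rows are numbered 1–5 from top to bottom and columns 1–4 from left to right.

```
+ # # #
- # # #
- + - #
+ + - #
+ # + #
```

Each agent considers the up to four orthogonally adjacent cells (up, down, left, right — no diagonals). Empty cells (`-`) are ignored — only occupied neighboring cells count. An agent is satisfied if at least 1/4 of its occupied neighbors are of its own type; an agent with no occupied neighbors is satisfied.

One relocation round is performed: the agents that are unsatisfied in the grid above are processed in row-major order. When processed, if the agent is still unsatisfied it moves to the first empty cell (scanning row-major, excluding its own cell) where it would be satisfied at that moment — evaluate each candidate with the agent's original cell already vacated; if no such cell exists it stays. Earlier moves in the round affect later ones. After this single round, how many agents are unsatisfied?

0

Initially unsatisfied (in order): (1,1), (5,2), (5,3).
  (1,1) → (3,1).
  (5,2) → (1,1).
  (5,3) → (2,1).
Resulting grid:
# # # #
+ # # #
+ + - #
+ + - #
+ - - #
All satisfied now.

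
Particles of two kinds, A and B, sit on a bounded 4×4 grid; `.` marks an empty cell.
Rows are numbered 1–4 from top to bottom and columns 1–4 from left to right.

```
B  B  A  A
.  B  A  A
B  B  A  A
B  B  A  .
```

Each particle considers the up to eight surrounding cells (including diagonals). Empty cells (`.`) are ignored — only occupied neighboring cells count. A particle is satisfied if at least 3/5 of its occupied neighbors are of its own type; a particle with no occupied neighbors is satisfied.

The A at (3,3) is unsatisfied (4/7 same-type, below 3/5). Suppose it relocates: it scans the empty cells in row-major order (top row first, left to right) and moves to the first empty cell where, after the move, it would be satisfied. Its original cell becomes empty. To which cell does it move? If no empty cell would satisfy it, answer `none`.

Vacating (3,3). Empty cells in order:
  (2,1): 0/5 same-type → still unsatisfied.
  (4,4): 2/2 same-type → satisfied — stop here.

(4,4)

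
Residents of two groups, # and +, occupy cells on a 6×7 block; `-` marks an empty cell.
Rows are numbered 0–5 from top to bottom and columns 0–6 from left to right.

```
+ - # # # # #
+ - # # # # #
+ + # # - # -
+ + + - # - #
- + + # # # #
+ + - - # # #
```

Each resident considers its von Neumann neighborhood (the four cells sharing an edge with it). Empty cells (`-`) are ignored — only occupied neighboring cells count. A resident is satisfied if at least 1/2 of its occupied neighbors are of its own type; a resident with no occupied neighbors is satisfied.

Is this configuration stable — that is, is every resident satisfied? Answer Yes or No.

Row 0: (0,0)+ 1/1 satisfied · (0,2)# 2/2 satisfied · (0,3)# 3/3 satisfied · (0,4)# 3/3 satisfied · (0,5)# 3/3 satisfied · (0,6)# 2/2 satisfied
Row 1: (1,0)+ 2/2 satisfied · (1,2)# 3/3 satisfied · (1,3)# 4/4 satisfied · (1,4)# 3/3 satisfied · (1,5)# 4/4 satisfied · (1,6)# 2/2 satisfied
Row 2: (2,0)+ 3/3 satisfied · (2,1)+ 2/3 satisfied · (2,2)# 2/4 satisfied · (2,3)# 2/2 satisfied · (2,5)# 1/1 satisfied
Row 3: (3,0)+ 2/2 satisfied · (3,1)+ 4/4 satisfied · (3,2)+ 2/3 satisfied · (3,4)# 1/1 satisfied · (3,6)# 1/1 satisfied
Row 4: (4,1)+ 3/3 satisfied · (4,2)+ 2/3 satisfied · (4,3)# 1/2 satisfied · (4,4)# 4/4 satisfied · (4,5)# 3/3 satisfied · (4,6)# 3/3 satisfied
Row 5: (5,0)+ 1/1 satisfied · (5,1)+ 2/2 satisfied · (5,4)# 2/2 satisfied · (5,5)# 3/3 satisfied · (5,6)# 2/2 satisfied
All meet the threshold, so the configuration is stable.

Yes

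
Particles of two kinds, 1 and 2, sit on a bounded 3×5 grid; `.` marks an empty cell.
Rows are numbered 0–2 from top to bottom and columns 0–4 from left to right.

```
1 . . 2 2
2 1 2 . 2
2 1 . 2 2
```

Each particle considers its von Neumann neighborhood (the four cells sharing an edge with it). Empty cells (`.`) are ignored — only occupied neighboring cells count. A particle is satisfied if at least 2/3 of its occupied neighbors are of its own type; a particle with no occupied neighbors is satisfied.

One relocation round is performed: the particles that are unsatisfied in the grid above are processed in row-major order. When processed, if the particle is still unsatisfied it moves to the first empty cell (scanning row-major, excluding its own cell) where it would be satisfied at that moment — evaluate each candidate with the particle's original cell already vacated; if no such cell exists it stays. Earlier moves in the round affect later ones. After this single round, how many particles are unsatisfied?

1

Initially unsatisfied (in order): (0,0), (1,0), (1,1), (1,2), (2,0), (2,1).
  (0,0) → (0,1).
  (1,0) → (0,2).
  (1,1): now satisfied by earlier moves; stays.
  (1,2) → (1,3).
  (2,0) → (1,2).
  (2,1): now satisfied by earlier moves; stays.
Resulting grid:
. 1 2 2 2
. 1 2 2 2
. 1 . 2 2
Unsatisfied now: (0,1).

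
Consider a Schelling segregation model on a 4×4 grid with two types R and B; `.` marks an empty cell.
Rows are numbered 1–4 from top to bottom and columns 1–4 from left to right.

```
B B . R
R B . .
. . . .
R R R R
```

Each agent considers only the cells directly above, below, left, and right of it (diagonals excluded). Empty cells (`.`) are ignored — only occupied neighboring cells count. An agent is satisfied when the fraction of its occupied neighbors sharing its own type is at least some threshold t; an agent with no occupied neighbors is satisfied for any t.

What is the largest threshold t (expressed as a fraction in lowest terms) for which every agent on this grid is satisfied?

0/1

Row 1: (1,1)B 1/2 · (1,2)B 2/2 · (1,4)R — no occupied neighbors
Row 2: (2,1)R 0/2 · (2,2)B 1/2
Row 4: (4,1)R 1/1 · (4,2)R 2/2 · (4,3)R 2/2 · (4,4)R 1/1
The smallest same-type fraction is 0/2 at (2,1), which reduces to 0/1. Any threshold above that leaves this agent unsatisfied.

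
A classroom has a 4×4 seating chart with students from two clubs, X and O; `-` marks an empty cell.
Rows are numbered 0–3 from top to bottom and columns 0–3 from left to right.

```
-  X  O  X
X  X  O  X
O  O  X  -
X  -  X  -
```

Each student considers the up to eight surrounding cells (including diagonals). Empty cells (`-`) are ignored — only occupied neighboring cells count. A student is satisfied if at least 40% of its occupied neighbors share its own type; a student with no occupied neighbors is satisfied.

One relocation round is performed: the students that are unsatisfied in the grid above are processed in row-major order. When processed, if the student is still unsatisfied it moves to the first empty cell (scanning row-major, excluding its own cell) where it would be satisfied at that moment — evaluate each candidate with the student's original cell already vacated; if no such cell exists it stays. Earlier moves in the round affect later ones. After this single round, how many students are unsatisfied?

2

Initially unsatisfied (in order): (0,2), (0,3), (1,2), (2,0), (2,1), (3,0).
  (0,2) → (3,1).
  (0,3): now satisfied by earlier moves; stays.
  (1,2): no empty cell satisfies it; stays.
  (2,0): now satisfied by earlier moves; stays.
  (2,1): no empty cell satisfies it; stays.
  (3,0) → (0,0).
Resulting grid:
X X - X
X X O X
O O X -
- O X -
Unsatisfied now: (1,2), (3,2).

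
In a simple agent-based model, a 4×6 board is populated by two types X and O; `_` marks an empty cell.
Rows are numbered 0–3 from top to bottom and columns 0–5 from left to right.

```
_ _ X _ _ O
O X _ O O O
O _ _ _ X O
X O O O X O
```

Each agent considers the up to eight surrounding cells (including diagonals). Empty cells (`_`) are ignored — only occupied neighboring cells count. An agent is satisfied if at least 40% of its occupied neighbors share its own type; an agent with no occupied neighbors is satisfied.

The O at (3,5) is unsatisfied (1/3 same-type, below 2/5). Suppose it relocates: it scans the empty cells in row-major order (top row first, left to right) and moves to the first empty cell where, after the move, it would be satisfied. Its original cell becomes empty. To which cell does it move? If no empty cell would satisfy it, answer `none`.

(0,0)

Vacating (3,5). Empty cells in order:
  (0,0): 1/2 same-type → satisfied — stop here.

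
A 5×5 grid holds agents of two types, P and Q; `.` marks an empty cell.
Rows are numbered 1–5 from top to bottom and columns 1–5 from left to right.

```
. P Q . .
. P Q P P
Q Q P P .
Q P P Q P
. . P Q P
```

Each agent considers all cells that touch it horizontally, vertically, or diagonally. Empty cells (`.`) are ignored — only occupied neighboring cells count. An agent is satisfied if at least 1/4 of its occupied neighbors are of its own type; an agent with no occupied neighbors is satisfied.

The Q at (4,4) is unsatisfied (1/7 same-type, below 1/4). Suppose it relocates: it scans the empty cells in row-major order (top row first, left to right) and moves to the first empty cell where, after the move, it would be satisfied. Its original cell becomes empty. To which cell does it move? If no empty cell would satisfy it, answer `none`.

Vacating (4,4). Empty cells in order:
  (1,1): 0/2 same-type → still unsatisfied.
  (1,4): 2/4 same-type → satisfied — stop here.

(1,4)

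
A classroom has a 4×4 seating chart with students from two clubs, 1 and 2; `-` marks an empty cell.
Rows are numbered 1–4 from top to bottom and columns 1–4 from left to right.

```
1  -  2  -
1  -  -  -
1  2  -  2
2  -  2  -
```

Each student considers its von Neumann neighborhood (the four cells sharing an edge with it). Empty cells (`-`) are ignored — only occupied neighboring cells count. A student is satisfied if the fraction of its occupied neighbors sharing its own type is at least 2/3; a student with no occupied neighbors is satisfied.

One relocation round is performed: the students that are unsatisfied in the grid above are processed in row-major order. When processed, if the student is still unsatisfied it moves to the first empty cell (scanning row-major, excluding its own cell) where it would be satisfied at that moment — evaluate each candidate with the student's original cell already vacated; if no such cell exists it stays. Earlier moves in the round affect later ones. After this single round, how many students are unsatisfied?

0

Initially unsatisfied (in order): (3,1), (3,2), (4,1).
  (3,1): no empty cell satisfies it; stays.
  (3,2) → (1,4).
  (4,1) → (2,3).
Resulting grid:
1 - 2 2
1 - 2 -
1 - - 2
- - 2 -
All satisfied now.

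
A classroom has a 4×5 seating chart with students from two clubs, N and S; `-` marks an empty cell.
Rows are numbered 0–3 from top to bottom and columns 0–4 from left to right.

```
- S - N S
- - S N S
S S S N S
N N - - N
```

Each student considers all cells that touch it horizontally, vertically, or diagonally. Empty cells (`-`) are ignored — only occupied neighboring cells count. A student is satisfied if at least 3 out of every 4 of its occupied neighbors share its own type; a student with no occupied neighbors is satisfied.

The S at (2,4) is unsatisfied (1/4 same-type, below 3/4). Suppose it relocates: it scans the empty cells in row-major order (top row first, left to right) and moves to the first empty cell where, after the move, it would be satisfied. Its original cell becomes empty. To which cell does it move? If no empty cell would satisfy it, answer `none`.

(0,0)

Vacating (2,4). Empty cells in order:
  (0,0): 1/1 same-type → satisfied — stop here.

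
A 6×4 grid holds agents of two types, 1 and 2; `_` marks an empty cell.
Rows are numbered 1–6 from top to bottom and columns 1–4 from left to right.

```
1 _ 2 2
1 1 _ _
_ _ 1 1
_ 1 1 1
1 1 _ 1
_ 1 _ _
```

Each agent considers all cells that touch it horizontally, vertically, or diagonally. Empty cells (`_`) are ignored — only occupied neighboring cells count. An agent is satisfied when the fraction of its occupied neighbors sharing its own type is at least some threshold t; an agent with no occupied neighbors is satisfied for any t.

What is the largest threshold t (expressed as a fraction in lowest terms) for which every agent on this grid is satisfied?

1/2

Row 1: (1,1)1 2/2 · (1,3)2 1/2 · (1,4)2 1/1
Row 2: (2,1)1 2/2 · (2,2)1 3/4
Row 3: (3,3)1 5/5 · (3,4)1 3/3
Row 4: (4,2)1 4/4 · (4,3)1 6/6 · (4,4)1 4/4
Row 5: (5,1)1 3/3 · (5,2)1 4/4 · (5,4)1 2/2
Row 6: (6,2)1 2/2
The smallest same-type fraction is 1/2 at (1,3), which reduces to 1/2. Any threshold above that leaves this agent unsatisfied.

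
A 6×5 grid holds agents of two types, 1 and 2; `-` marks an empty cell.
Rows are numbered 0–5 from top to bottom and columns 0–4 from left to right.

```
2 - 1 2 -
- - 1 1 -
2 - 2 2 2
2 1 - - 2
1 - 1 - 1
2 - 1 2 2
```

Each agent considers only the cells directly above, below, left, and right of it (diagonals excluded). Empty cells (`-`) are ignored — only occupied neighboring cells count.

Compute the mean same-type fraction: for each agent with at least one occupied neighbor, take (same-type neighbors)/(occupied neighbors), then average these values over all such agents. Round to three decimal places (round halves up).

0.444

Row 0: (0,0)2 — no occupied neighbors · (0,2)1 1/2 · (0,3)2 0/2
Row 1: (1,2)1 2/3 · (1,3)1 1/3
Row 2: (2,0)2 1/1 · (2,2)2 1/2 · (2,3)2 2/3 · (2,4)2 2/2
Row 3: (3,0)2 1/3 · (3,1)1 0/1 · (3,4)2 1/2
Row 4: (4,0)1 0/2 · (4,2)1 1/1 · (4,4)1 0/2
Row 5: (5,0)2 0/1 · (5,2)1 1/2 · (5,3)2 1/2 · (5,4)2 1/2
Sum over 18 agents: 1/2 + 0/2 + 2/3 + 1/3 + 1/1 + 1/2 + 2/3 + 2/2 + 1/3 + 0/1 + 1/2 + 0/2 + 1/1 + 0/2 + 0/1 + 1/2 + 1/2 + 1/2 = 8; mean = 8 ÷ 18 = 4/9 = 0.444444… → 0.444.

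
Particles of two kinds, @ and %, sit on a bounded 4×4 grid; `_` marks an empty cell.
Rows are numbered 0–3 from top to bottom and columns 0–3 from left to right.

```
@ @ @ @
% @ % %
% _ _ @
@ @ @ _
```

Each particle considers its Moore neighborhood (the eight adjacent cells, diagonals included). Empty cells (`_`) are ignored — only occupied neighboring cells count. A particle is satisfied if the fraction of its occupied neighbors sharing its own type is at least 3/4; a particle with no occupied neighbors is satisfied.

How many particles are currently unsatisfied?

(0,0)@ 2/3 unhappy
(0,1)@ 3/5 unhappy
(0,2)@ 3/5 unhappy
(0,3)@ 1/3 unhappy
(1,0)% 1/4 unhappy
(1,1)@ 3/6 unhappy
(1,2)% 1/6 unhappy
(1,3)% 1/4 unhappy
(2,0)% 1/4 unhappy
(2,3)@ 1/3 unhappy
(3,0)@ 1/2 unhappy
(3,1)@ 2/3 unhappy
(3,2)@ 2/2 ok
Unsatisfied: (0,0), (0,1), (0,2), (0,3), (1,0), (1,1), (1,2), (1,3), (2,0), (2,3), (3,0), (3,1) — 12 in total.

12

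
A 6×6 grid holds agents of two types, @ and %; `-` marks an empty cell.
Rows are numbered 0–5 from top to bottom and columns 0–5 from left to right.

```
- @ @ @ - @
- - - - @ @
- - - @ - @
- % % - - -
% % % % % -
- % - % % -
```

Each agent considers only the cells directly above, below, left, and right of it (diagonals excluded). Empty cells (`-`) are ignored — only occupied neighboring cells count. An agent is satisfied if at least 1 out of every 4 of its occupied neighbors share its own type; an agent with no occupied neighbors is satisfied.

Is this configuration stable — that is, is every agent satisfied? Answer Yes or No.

Row 0: (0,1)@ 1/1 ok · (0,2)@ 2/2 ok · (0,3)@ 1/1 ok · (0,5)@ 1/1 ok
Row 1: (1,4)@ 1/1 ok · (1,5)@ 3/3 ok
Row 2: (2,3)@ 0/0 ok · (2,5)@ 1/1 ok
Row 3: (3,1)% 2/2 ok · (3,2)% 2/2 ok
Row 4: (4,0)% 1/1 ok · (4,1)% 4/4 ok · (4,2)% 3/3 ok · (4,3)% 3/3 ok · (4,4)% 2/2 ok
Row 5: (5,1)% 1/1 ok · (5,3)% 2/2 ok · (5,4)% 2/2 ok
All meet the threshold, so the configuration is stable.

Yes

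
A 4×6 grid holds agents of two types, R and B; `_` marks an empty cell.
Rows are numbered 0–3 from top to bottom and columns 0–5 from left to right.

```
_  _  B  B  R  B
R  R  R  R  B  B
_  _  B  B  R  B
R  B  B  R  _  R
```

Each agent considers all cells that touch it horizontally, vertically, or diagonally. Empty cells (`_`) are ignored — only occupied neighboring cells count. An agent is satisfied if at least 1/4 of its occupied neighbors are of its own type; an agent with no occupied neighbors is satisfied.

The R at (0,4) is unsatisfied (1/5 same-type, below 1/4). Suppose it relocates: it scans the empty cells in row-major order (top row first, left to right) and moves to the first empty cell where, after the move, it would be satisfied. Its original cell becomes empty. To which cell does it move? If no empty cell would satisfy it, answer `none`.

(0,0)

Vacating (0,4). Empty cells in order:
  (0,0): 2/2 same-type → satisfied — stop here.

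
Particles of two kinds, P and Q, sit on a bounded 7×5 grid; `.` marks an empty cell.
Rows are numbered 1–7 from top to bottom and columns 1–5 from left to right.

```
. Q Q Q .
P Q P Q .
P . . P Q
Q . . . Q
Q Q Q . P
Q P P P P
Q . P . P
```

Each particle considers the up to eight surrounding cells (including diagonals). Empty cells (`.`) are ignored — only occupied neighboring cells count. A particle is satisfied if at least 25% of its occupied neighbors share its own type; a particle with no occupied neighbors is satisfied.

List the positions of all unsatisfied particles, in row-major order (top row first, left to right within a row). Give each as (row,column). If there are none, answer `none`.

(2,3)

Row 1: (1,2)Q 2/4 satisfied · (1,3)Q 4/5 satisfied · (1,4)Q 2/3 satisfied
Row 2: (2,1)P 1/3 satisfied · (2,2)Q 2/5 satisfied · (2,3)P 1/6 not · (2,4)Q 3/5 satisfied
Row 3: (3,1)P 1/3 satisfied · (3,4)P 1/4 satisfied · (3,5)Q 2/3 satisfied
Row 4: (4,1)Q 2/3 satisfied · (4,5)Q 1/3 satisfied
Row 5: (5,1)Q 3/4 satisfied · (5,2)Q 4/6 satisfied · (5,3)Q 1/4 satisfied · (5,5)P 2/3 satisfied
Row 6: (6,1)Q 3/4 satisfied · (6,2)P 2/7 satisfied · (6,3)P 3/5 satisfied · (6,4)P 5/6 satisfied · (6,5)P 3/3 satisfied
Row 7: (7,1)Q 1/2 satisfied · (7,3)P 3/3 satisfied · (7,5)P 2/2 satisfied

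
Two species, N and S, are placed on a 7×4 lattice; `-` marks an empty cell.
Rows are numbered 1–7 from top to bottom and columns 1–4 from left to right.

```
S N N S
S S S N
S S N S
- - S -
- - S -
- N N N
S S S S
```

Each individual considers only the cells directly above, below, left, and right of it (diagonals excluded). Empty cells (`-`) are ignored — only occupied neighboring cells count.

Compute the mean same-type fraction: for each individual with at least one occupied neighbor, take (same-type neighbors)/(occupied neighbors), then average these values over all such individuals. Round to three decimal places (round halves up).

(1,1)S 1/2
(1,2)N 1/3
(1,3)N 1/3
(1,4)S 0/2
(2,1)S 3/3
(2,2)S 3/4
(2,3)S 1/4
(2,4)N 0/3
(3,1)S 2/2
(3,2)S 2/3
(3,3)N 0/4
(3,4)S 0/2
(4,3)S 1/2
(5,3)S 1/2
(6,2)N 1/2
(6,3)N 2/4
(6,4)N 1/2
(7,1)S 1/1
(7,2)S 2/3
(7,3)S 2/3
(7,4)S 1/2
Sum over 21 individuals: 1/2 + 1/3 + 1/3 + 0/2 + 3/3 + 3/4 + 1/4 + 0/3 + 2/2 + 2/3 + 0/4 + 0/2 + 1/2 + 1/2 + 1/2 + 2/4 + 1/2 + 1/1 + 2/3 + 2/3 + 1/2 = 61/6; mean = 61/6 ÷ 21 = 61/126 = 0.484126… → 0.484.

0.484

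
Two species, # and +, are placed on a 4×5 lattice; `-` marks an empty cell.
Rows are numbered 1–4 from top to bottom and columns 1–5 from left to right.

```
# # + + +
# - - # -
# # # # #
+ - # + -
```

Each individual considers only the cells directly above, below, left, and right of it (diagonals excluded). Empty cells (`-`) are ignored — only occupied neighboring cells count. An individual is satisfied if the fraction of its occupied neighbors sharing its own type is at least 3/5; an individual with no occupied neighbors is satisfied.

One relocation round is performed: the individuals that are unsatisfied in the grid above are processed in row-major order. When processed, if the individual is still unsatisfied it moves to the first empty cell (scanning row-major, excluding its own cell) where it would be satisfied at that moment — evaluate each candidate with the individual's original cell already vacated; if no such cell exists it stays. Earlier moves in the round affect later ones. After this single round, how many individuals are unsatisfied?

Initially unsatisfied (in order): (1,2), (1,3), (2,4), (4,1), (4,3), (4,4).
  (1,2) → (2,2).
  (1,3): now satisfied by earlier moves; stays.
  (2,4) → (1,2).
  (4,1): no empty cell satisfies it; stays.
  (4,3) → (2,3).
  (4,4): no empty cell satisfies it; stays.
Resulting grid:
# # + + +
# # # - -
# # # # #
+ - - + -
Unsatisfied now: (1,3), (4,1), (4,4).

3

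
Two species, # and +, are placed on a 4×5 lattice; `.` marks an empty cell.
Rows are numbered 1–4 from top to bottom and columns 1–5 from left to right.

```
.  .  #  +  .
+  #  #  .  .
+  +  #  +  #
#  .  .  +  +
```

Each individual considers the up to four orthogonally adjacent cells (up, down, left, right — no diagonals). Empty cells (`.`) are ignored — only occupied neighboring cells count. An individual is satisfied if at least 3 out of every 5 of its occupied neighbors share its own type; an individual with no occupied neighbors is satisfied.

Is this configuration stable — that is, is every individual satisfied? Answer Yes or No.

No

Row 1: (1,3)# 1/2 unhappy · (1,4)+ 0/1 unhappy
Row 2: (2,1)+ 1/2 unhappy · (2,2)# 1/3 unhappy · (2,3)# 3/3 ok
Row 3: (3,1)+ 2/3 ok · (3,2)+ 1/3 unhappy · (3,3)# 1/3 unhappy · (3,4)+ 1/3 unhappy · (3,5)# 0/2 unhappy
Row 4: (4,1)# 0/1 unhappy · (4,4)+ 2/2 ok · (4,5)+ 1/2 unhappy
For instance (1,3) has only 1/2 same-type neighbors, below 3/5.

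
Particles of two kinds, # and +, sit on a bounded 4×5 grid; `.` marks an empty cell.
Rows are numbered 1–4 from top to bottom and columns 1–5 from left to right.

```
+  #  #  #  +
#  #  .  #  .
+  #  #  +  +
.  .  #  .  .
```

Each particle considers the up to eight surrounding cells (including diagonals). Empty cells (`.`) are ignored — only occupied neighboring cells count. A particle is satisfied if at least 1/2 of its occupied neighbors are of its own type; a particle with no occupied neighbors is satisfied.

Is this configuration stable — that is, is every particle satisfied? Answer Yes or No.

No

(1,1)+ 0/3 unhappy
(1,2)# 3/4 ok
(1,3)# 4/4 ok
(1,4)# 2/3 ok
(1,5)+ 0/2 unhappy
(2,1)# 3/5 ok
(2,2)# 5/7 ok
(2,4)# 3/6 ok
(3,1)+ 0/3 unhappy
(3,2)# 4/5 ok
(3,3)# 4/5 ok
(3,4)+ 1/4 unhappy
(3,5)+ 1/2 ok
(4,3)# 2/3 ok
For instance (1,1) has only 0/3 same-type neighbors, below 1/2.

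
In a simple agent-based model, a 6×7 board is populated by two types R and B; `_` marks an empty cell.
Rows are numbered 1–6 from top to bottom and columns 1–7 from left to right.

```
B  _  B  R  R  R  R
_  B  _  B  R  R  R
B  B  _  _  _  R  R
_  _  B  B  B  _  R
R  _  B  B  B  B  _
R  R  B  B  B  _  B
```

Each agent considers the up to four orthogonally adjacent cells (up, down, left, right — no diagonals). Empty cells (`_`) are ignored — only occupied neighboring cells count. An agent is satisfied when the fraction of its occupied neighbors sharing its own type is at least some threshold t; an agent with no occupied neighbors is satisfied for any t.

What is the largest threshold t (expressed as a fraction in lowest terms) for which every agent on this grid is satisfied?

Row 1: (1,1)B — no occupied neighbors · (1,3)B 0/1 · (1,4)R 1/3 · (1,5)R 3/3 · (1,6)R 3/3 · (1,7)R 2/2
Row 2: (2,2)B 1/1 · (2,4)B 0/2 · (2,5)R 2/3 · (2,6)R 4/4 · (2,7)R 3/3
Row 3: (3,1)B 1/1 · (3,2)B 2/2 · (3,6)R 2/2 · (3,7)R 3/3
Row 4: (4,3)B 2/2 · (4,4)B 3/3 · (4,5)B 2/2 · (4,7)R 1/1
Row 5: (5,1)R 1/1 · (5,3)B 3/3 · (5,4)B 4/4 · (5,5)B 4/4 · (5,6)B 1/1
Row 6: (6,1)R 2/2 · (6,2)R 1/2 · (6,3)B 2/3 · (6,4)B 3/3 · (6,5)B 2/2 · (6,7)B — no occupied neighbors
The smallest same-type fraction is 0/1 at (1,3), which reduces to 0/1. Any threshold above that leaves this agent unsatisfied.

0/1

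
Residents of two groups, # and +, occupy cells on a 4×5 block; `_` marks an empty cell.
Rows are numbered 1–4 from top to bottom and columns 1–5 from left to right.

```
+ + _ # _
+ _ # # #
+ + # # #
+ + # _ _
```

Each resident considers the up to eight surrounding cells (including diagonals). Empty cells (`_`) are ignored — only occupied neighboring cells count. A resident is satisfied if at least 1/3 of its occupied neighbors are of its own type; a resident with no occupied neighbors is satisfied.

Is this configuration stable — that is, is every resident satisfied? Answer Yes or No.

Row 1: (1,1)+ 2/2 ok · (1,2)+ 2/3 ok · (1,4)# 3/3 ok
Row 2: (2,1)+ 4/4 ok · (2,3)# 4/6 ok · (2,4)# 6/6 ok · (2,5)# 4/4 ok
Row 3: (3,1)+ 4/4 ok · (3,2)+ 4/7 ok · (3,3)# 4/6 ok · (3,4)# 6/6 ok · (3,5)# 3/3 ok
Row 4: (4,1)+ 3/3 ok · (4,2)+ 3/5 ok · (4,3)# 2/4 ok
All meet the threshold, so the configuration is stable.

Yes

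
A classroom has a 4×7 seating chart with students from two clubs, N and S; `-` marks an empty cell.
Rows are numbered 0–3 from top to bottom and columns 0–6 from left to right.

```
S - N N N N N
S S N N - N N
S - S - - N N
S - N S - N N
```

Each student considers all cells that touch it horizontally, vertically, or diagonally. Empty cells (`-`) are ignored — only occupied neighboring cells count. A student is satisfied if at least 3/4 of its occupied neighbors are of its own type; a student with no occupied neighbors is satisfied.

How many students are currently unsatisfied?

(0,0)S 2/2 ok
(0,2)N 3/4 ok
(0,3)N 4/4 ok
(0,4)N 4/4 ok
(0,5)N 4/4 ok
(0,6)N 3/3 ok
(1,0)S 3/3 ok
(1,1)S 4/6 unhappy
(1,2)N 3/5 unhappy
(1,3)N 4/5 ok
(1,5)N 6/6 ok
(1,6)N 5/5 ok
(2,0)S 3/3 ok
(2,2)S 2/5 unhappy
(2,5)N 5/5 ok
(2,6)N 5/5 ok
(3,0)S 1/1 ok
(3,2)N 0/2 unhappy
(3,3)S 1/2 unhappy
(3,5)N 3/3 ok
(3,6)N 3/3 ok
Unsatisfied: (1,1), (1,2), (2,2), (3,2), (3,3) — 5 in total.

5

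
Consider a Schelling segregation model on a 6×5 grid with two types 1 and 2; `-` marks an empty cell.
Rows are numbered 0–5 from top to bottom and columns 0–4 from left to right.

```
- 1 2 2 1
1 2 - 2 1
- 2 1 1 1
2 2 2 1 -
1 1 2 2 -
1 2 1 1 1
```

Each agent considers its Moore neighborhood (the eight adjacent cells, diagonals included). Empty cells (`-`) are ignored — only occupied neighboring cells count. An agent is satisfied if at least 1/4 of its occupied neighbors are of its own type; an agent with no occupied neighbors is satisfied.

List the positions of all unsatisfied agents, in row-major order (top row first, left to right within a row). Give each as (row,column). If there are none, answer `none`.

(5,1)

(0,1)1 1/3 satisfied
(0,2)2 3/4 satisfied
(0,3)2 2/4 satisfied
(0,4)1 1/3 satisfied
(1,0)1 1/3 satisfied
(1,1)2 2/5 satisfied
(1,3)2 2/7 satisfied
(1,4)1 3/5 satisfied
(2,1)2 4/6 satisfied
(2,2)1 2/7 satisfied
(2,3)1 4/6 satisfied
(2,4)1 3/4 satisfied
(3,0)2 2/4 satisfied
(3,1)2 4/7 satisfied
(3,2)2 4/8 satisfied
(3,3)1 3/6 satisfied
(4,0)1 2/5 satisfied
(4,1)1 3/8 satisfied
(4,2)2 4/8 satisfied
(4,3)2 2/6 satisfied
(5,0)1 2/3 satisfied
(5,1)2 1/5 not
(5,2)1 2/5 satisfied
(5,3)1 2/4 satisfied
(5,4)1 1/2 satisfied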